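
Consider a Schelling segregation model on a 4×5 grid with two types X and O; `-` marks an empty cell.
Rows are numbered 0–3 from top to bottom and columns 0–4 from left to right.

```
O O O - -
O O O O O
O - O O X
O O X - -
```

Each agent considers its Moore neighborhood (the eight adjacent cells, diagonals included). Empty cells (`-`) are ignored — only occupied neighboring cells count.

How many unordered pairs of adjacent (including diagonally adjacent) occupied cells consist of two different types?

6

Scan each occupied cell's neighbors to the right and below (and the two forward diagonals) so each pair is counted once.
From row 0: 0 unlike of 10 pairs (running 0/10).
From row 1: 2 unlike of 14 pairs (running 2/24).
From row 2: 3 unlike of 7 pairs (running 5/31).
From row 3: 1 unlike of 2 pairs (running 6/33).
Total adjacent occupied pairs: 33; unlike-type pairs: 6.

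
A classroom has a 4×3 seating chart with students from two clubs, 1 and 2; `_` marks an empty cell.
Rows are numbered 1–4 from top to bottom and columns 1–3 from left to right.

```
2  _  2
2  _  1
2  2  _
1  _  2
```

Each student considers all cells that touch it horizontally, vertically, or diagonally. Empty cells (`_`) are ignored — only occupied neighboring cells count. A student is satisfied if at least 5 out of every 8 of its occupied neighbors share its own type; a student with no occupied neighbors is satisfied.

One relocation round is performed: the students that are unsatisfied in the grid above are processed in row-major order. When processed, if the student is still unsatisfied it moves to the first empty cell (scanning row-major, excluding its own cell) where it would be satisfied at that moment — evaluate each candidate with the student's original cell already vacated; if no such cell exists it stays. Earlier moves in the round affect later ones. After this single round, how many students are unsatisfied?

Initially unsatisfied (in order): (1,3), (2,3), (3,2), (4,1).
  (1,3) → (1,2).
  (2,3): no empty cell satisfies it; stays.
  (3,2) → (2,2).
  (4,1): no empty cell satisfies it; stays.
Resulting grid:
2 2 _
2 2 1
2 _ _
1 _ 2
Unsatisfied now: (2,3), (4,1).

2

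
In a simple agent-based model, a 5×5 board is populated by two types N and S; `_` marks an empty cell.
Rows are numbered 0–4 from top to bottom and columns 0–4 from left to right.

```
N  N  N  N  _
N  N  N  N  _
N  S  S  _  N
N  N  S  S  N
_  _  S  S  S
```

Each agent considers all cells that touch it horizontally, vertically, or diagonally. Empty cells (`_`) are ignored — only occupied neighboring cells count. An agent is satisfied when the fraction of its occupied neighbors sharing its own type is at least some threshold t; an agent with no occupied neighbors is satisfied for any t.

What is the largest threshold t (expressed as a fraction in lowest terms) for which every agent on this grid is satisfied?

1/4

Row 0: (0,0)N 3/3 · (0,1)N 5/5 · (0,2)N 5/5 · (0,3)N 3/3
Row 1: (1,0)N 4/5 · (1,1)N 6/8 · (1,2)N 5/7 · (1,3)N 4/5
Row 2: (2,0)N 4/5 · (2,1)S 2/8 · (2,2)S 3/7 · (2,4)N 2/3
Row 3: (3,0)N 2/3 · (3,1)N 2/6 · (3,2)S 5/6 · (3,3)S 5/7 · (3,4)N 1/4
Row 4: (4,2)S 3/4 · (4,3)S 4/5 · (4,4)S 2/3
The smallest same-type fraction is 2/8 at (2,1), which reduces to 1/4. Any threshold above that leaves this agent unsatisfied.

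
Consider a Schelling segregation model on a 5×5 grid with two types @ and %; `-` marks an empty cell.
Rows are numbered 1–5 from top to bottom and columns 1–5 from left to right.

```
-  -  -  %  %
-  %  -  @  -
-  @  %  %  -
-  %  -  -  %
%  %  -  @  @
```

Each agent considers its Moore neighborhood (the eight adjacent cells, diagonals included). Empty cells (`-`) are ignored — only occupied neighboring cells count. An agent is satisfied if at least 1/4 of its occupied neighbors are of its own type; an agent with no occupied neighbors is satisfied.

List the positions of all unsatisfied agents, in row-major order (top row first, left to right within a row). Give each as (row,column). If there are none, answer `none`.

Row 1: (1,4)% 1/2 ✓ · (1,5)% 1/2 ✓
Row 2: (2,2)% 1/2 ✓ · (2,4)@ 0/4 ✗
Row 3: (3,2)@ 0/3 ✗ · (3,3)% 3/5 ✓ · (3,4)% 2/3 ✓
Row 4: (4,2)% 3/4 ✓ · (4,5)% 1/3 ✓
Row 5: (5,1)% 2/2 ✓ · (5,2)% 2/2 ✓ · (5,4)@ 1/2 ✓ · (5,5)@ 1/2 ✓

(2,4), (3,2)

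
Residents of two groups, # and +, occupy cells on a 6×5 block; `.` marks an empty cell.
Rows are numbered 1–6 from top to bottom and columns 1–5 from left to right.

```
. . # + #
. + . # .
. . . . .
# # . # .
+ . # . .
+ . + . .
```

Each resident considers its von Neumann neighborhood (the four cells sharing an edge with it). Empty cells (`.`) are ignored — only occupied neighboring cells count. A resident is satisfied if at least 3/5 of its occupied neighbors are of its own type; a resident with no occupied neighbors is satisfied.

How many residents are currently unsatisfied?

8

(1,3)# 0/1 unhappy
(1,4)+ 0/3 unhappy
(1,5)# 0/1 unhappy
(2,2)+ 0/0 ok
(2,4)# 0/1 unhappy
(4,1)# 1/2 unhappy
(4,2)# 1/1 ok
(4,4)# 0/0 ok
(5,1)+ 1/2 unhappy
(5,3)# 0/1 unhappy
(6,1)+ 1/1 ok
(6,3)+ 0/1 unhappy
Unsatisfied: (1,3), (1,4), (1,5), (2,4), (4,1), (5,1), (5,3), (6,3) — 8 in total.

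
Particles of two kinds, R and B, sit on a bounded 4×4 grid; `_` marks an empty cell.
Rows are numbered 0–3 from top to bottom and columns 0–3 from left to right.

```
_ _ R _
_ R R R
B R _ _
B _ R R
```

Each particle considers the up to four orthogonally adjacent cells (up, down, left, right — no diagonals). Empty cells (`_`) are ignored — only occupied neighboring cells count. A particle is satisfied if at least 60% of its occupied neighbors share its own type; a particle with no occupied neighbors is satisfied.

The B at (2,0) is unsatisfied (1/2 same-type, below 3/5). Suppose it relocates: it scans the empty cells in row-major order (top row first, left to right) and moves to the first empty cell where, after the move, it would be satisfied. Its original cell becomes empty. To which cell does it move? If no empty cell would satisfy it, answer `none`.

Vacating (2,0). Empty cells in order:
  (0,0): 0/0 same-type → satisfied — stop here.

(0,0)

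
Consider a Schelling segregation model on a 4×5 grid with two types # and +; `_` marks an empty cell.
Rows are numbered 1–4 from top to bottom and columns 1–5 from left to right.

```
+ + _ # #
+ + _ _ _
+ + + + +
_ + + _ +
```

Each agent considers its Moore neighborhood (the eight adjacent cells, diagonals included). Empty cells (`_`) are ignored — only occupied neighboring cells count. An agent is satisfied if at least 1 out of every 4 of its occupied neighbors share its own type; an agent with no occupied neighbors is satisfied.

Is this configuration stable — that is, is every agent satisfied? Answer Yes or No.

Row 1: (1,1)+ 3/3 satisfied · (1,2)+ 3/3 satisfied · (1,4)# 1/1 satisfied · (1,5)# 1/1 satisfied
Row 2: (2,1)+ 5/5 satisfied · (2,2)+ 6/6 satisfied
Row 3: (3,1)+ 4/4 satisfied · (3,2)+ 6/6 satisfied · (3,3)+ 5/5 satisfied · (3,4)+ 4/4 satisfied · (3,5)+ 2/2 satisfied
Row 4: (4,2)+ 4/4 satisfied · (4,3)+ 4/4 satisfied · (4,5)+ 2/2 satisfied
All meet the threshold, so the configuration is stable.

Yes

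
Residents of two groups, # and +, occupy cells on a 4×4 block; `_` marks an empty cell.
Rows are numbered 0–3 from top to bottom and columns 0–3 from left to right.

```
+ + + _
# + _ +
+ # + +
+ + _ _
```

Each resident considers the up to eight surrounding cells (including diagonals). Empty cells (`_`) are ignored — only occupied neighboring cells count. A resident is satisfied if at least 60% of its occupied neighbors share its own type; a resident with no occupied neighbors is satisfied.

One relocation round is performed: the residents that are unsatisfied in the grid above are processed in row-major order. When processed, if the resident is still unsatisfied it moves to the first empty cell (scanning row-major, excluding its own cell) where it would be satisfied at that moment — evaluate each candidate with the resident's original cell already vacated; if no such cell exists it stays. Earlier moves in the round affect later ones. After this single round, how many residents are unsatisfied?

2

Initially unsatisfied (in order): (1,0), (2,1).
  (1,0): no empty cell satisfies it; stays.
  (2,1): no empty cell satisfies it; stays.
Resulting grid:
+ + + _
# + _ +
+ # + +
+ + _ _
Unsatisfied now: (1,0), (2,1).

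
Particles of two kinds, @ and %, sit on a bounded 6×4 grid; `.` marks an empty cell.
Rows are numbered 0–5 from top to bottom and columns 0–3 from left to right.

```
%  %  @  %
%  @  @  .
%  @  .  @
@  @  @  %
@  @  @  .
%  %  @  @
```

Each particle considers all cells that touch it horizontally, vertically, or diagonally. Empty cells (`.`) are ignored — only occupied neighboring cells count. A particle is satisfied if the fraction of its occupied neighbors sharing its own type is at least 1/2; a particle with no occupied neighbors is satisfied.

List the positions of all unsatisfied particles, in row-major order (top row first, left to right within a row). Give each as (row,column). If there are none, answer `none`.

(0,0)% 2/3 ✓
(0,1)% 2/5 ✗
(0,2)@ 2/4 ✓
(0,3)% 0/2 ✗
(1,0)% 3/5 ✓
(1,1)@ 3/7 ✗
(1,2)@ 4/6 ✓
(2,0)% 1/5 ✗
(2,1)@ 5/7 ✓
(2,3)@ 2/3 ✓
(3,0)@ 4/5 ✓
(3,1)@ 6/7 ✓
(3,2)@ 5/6 ✓
(3,3)% 0/3 ✗
(4,0)@ 3/5 ✓
(4,1)@ 6/8 ✓
(4,2)@ 5/7 ✓
(5,0)% 1/3 ✗
(5,1)% 1/5 ✗
(5,2)@ 3/4 ✓
(5,3)@ 2/2 ✓

(0,1), (0,3), (1,1), (2,0), (3,3), (5,0), (5,1)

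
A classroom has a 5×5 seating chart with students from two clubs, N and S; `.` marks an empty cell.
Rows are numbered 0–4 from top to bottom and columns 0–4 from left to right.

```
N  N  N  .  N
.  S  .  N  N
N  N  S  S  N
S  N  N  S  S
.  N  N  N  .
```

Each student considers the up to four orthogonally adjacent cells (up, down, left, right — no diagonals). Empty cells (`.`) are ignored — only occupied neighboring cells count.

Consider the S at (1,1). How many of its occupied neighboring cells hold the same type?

0

Occupied neighbors of (1,1): (0,1)=N, (2,1)=N.
Same type (S): 0 of 2.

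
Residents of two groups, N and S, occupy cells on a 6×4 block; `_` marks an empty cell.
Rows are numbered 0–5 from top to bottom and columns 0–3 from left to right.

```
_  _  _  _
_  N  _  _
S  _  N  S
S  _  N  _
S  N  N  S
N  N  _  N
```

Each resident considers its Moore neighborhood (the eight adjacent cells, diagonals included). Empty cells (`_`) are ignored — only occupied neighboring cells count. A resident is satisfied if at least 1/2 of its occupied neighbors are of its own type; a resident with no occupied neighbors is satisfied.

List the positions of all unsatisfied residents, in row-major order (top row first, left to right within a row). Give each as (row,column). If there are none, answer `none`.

(1,1)N 1/2 ✓
(2,0)S 1/2 ✓
(2,2)N 2/3 ✓
(2,3)S 0/2 ✗
(3,0)S 2/3 ✓
(3,2)N 3/5 ✓
(4,0)S 1/4 ✗
(4,1)N 4/6 ✓
(4,2)N 4/5 ✓
(4,3)S 0/3 ✗
(5,0)N 2/3 ✓
(5,1)N 3/4 ✓
(5,3)N 1/2 ✓

(2,3), (4,0), (4,3)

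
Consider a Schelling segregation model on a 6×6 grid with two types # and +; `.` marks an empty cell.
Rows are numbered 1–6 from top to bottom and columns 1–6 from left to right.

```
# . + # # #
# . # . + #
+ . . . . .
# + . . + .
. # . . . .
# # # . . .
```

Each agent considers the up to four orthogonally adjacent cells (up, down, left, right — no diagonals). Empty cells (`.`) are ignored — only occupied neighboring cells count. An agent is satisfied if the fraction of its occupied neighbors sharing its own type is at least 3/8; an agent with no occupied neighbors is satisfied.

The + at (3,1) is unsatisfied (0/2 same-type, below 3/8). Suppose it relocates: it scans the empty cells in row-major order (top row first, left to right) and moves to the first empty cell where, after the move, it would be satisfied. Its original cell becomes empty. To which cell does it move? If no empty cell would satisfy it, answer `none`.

Vacating (3,1). Empty cells in order:
  (1,2): 1/2 same-type → satisfied — stop here.

(1,2)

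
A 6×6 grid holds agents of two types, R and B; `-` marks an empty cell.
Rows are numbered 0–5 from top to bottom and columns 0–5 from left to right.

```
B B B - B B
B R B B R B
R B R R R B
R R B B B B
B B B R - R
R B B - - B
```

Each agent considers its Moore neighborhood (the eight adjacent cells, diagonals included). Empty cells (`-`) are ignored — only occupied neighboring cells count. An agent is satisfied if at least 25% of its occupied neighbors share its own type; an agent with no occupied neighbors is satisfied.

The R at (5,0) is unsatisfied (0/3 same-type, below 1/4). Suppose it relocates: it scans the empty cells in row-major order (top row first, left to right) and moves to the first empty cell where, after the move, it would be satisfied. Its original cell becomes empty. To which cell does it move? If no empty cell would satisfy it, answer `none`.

(4,4)

Vacating (5,0). Empty cells in order:
  (0,3): 1/5 same-type → still unsatisfied.
  (4,4): 2/6 same-type → satisfied — stop here.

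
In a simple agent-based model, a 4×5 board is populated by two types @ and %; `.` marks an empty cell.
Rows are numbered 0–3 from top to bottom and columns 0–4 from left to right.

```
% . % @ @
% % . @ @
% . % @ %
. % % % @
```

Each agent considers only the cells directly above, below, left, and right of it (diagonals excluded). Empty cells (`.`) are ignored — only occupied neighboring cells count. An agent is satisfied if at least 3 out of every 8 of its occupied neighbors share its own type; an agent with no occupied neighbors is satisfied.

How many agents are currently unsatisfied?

5

Row 0: (0,0)% 1/1 ✓ · (0,2)% 0/1 ✗ · (0,3)@ 2/3 ✓ · (0,4)@ 2/2 ✓
Row 1: (1,0)% 3/3 ✓ · (1,1)% 1/1 ✓ · (1,3)@ 3/3 ✓ · (1,4)@ 2/3 ✓
Row 2: (2,0)% 1/1 ✓ · (2,2)% 1/2 ✓ · (2,3)@ 1/4 ✗ · (2,4)% 0/3 ✗
Row 3: (3,1)% 1/1 ✓ · (3,2)% 3/3 ✓ · (3,3)% 1/3 ✗ · (3,4)@ 0/2 ✗
Unsatisfied: (0,2), (2,3), (2,4), (3,3), (3,4) — 5 in total.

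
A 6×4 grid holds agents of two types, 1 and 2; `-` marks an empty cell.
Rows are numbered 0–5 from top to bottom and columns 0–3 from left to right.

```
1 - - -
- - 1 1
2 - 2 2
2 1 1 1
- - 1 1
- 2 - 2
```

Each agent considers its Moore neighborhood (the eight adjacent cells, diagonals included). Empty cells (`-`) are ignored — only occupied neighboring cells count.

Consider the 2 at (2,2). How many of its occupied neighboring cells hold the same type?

1

Occupied neighbors of (2,2): (1,2)=1, (1,3)=1, (2,3)=2, (3,1)=1, (3,2)=1, (3,3)=1.
Same type (2): 1 of 6.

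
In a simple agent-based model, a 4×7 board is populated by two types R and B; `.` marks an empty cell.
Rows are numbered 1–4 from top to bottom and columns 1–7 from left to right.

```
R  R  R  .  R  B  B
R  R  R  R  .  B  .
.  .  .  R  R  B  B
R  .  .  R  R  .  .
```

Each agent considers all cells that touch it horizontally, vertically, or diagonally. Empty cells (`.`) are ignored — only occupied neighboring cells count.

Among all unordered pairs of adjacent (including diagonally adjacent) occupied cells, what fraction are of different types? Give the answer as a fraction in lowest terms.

5/34

Scan each occupied cell's neighbors to the right and below (and the two forward diagonals) so each pair is counted once.
Row 1: R(1,1)–R(1,2)= R(1,1)–R(2,1)= R(1,1)–R(2,2)= R(1,2)–R(1,3)= R(1,2)–R(2,2)= R(1,2)–R(2,3)= R(1,2)–R(2,1)= R(1,3)–R(2,3)= R(1,3)–R(2,4)= R(1,3)–R(2,2)= R(1,5)–B(1,6)≠ R(1,5)–B(2,6)≠ R(1,5)–R(2,4)= B(1,6)–B(1,7)= B(1,6)–B(2,6)= B(1,7)–B(2,6)=  → 2/16 unlike.
Row 2: R(2,1)–R(2,2)= R(2,2)–R(2,3)= R(2,3)–R(2,4)= R(2,3)–R(3,4)= R(2,4)–R(3,4)= R(2,4)–R(3,5)= B(2,6)–B(3,6)= B(2,6)–B(3,7)= B(2,6)–R(3,5)≠  → 1/9 unlike.
Row 3: R(3,4)–R(3,5)= R(3,4)–R(4,4)= R(3,4)–R(4,5)= R(3,5)–B(3,6)≠ R(3,5)–R(4,5)= R(3,5)–R(4,4)= B(3,6)–B(3,7)= B(3,6)–R(4,5)≠  → 2/8 unlike.
Row 4: R(4,4)–R(4,5)=  → 0/1 unlike.
Total adjacent occupied pairs: 34; unlike-type pairs: 5.
5/34 is already in lowest terms.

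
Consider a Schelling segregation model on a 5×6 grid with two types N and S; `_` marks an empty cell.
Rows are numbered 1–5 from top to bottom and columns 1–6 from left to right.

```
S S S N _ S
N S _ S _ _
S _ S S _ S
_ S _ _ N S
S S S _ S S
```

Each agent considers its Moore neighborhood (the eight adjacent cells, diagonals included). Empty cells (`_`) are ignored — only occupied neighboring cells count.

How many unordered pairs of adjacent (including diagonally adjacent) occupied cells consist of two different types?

Scan each occupied cell's neighbors to the right and below (and the two forward diagonals) so each pair is counted once.
Row 1: S(1,1)–S(1,2)= S(1,1)–N(2,1)≠ S(1,1)–S(2,2)= S(1,2)–S(1,3)= S(1,2)–S(2,2)= S(1,2)–N(2,1)≠ S(1,3)–N(1,4)≠ S(1,3)–S(2,4)= S(1,3)–S(2,2)= N(1,4)–S(2,4)≠  → 4/10 unlike.
Row 2: N(2,1)–S(2,2)≠ N(2,1)–S(3,1)≠ S(2,2)–S(3,3)= S(2,2)–S(3,1)= S(2,4)–S(3,4)= S(2,4)–S(3,3)=  → 2/6 unlike.
Row 3: S(3,1)–S(4,2)= S(3,3)–S(3,4)= S(3,3)–S(4,2)= S(3,4)–N(4,5)≠ S(3,6)–S(4,6)= S(3,6)–N(4,5)≠  → 2/6 unlike.
Row 4: S(4,2)–S(5,2)= S(4,2)–S(5,3)= S(4,2)–S(5,1)= N(4,5)–S(4,6)≠ N(4,5)–S(5,5)≠ N(4,5)–S(5,6)≠ S(4,6)–S(5,6)= S(4,6)–S(5,5)=  → 3/8 unlike.
Row 5: S(5,1)–S(5,2)= S(5,2)–S(5,3)= S(5,5)–S(5,6)=  → 0/3 unlike.
Total adjacent occupied pairs: 33; unlike-type pairs: 11.

11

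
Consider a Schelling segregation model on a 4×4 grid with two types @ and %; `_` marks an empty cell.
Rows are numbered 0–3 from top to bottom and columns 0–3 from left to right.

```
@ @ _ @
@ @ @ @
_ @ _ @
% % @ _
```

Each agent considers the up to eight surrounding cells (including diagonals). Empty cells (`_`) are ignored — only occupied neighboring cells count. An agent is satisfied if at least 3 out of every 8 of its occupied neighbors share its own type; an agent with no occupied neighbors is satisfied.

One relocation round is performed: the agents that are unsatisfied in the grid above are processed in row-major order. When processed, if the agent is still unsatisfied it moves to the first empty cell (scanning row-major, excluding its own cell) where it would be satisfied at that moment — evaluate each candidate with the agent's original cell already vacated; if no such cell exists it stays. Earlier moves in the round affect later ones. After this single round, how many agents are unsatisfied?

1

Initially unsatisfied (in order): (3,1).
  (3,1): no empty cell satisfies it; stays.
Resulting grid:
@ @ _ @
@ @ @ @
_ @ _ @
% % @ _
Unsatisfied now: (3,1).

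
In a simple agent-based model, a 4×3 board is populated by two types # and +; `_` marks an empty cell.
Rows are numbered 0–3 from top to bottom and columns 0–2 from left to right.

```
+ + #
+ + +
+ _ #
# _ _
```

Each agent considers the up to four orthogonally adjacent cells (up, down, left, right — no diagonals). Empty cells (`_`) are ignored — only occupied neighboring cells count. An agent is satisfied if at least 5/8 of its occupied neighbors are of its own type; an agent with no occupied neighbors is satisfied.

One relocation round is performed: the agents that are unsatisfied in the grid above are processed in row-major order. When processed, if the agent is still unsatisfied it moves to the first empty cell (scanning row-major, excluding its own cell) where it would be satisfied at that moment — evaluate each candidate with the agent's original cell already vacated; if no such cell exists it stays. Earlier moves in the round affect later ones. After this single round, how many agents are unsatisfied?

Initially unsatisfied (in order): (0,2), (1,2), (2,0), (2,2), (3,0).
  (0,2) → (3,1).
  (1,2) → (0,2).
  (2,0) → (1,2).
  (2,2) → (3,2).
  (3,0): now satisfied by earlier moves; stays.
Resulting grid:
+ + +
+ + +
_ _ _
# # #
All satisfied now.

0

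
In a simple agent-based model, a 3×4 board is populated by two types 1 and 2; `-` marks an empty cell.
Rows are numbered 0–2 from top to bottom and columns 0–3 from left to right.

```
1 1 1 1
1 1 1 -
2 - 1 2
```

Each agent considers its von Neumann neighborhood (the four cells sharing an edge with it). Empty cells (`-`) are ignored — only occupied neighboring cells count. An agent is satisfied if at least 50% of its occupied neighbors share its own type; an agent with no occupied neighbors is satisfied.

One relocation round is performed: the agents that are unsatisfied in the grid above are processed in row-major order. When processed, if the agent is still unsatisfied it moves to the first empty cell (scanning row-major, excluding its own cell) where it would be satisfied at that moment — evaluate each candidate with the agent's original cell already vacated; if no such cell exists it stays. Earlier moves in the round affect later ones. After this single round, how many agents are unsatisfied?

Initially unsatisfied (in order): (2,0), (2,3).
  (2,0): no empty cell satisfies it; stays.
  (2,3): no empty cell satisfies it; stays.
Resulting grid:
1 1 1 1
1 1 1 -
2 - 1 2
Unsatisfied now: (2,0), (2,3).

2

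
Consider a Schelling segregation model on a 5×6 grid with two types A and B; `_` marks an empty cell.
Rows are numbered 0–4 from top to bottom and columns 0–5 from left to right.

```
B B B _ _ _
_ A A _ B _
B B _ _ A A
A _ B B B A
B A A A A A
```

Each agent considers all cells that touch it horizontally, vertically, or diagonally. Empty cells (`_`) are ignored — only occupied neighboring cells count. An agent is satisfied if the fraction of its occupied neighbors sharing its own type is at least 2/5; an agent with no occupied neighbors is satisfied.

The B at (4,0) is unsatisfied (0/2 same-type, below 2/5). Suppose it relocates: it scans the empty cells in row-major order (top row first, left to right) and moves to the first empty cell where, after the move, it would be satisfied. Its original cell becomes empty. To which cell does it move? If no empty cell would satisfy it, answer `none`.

(0,3)

Vacating (4,0). Empty cells in order:
  (0,3): 2/3 same-type → satisfied — stop here.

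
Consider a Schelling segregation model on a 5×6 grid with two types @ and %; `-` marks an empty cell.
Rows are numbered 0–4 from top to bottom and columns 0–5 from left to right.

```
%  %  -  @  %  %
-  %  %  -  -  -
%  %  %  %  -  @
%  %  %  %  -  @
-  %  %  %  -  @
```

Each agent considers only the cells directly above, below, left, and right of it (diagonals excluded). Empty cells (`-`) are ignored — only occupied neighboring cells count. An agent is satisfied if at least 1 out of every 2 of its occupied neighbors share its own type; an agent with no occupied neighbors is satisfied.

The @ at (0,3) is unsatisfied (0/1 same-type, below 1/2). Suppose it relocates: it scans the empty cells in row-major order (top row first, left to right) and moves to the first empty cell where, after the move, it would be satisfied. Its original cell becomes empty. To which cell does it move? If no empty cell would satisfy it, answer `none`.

(1,5)

Vacating (0,3). Empty cells in order:
  (0,2): 0/2 same-type → still unsatisfied.
  (1,0): 0/3 same-type → still unsatisfied.
  (1,3): 0/2 same-type → still unsatisfied.
  (1,4): 0/1 same-type → still unsatisfied.
  (1,5): 1/2 same-type → satisfied — stop here.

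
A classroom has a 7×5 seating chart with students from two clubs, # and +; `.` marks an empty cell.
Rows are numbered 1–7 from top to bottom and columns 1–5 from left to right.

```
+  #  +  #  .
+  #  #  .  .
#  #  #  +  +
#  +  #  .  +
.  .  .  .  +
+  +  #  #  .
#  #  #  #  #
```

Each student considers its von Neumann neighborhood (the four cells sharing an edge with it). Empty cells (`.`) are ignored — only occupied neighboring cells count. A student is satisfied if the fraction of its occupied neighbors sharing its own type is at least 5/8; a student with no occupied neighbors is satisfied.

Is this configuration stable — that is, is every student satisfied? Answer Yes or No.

No

(1,1)+ 1/2 unhappy
(1,2)# 1/3 unhappy
(1,3)+ 0/3 unhappy
(1,4)# 0/1 unhappy
(2,1)+ 1/3 unhappy
(2,2)# 3/4 ok
(2,3)# 2/3 ok
(3,1)# 2/3 ok
(3,2)# 3/4 ok
(3,3)# 3/4 ok
(3,4)+ 1/2 unhappy
(3,5)+ 2/2 ok
(4,1)# 1/2 unhappy
(4,2)+ 0/3 unhappy
(4,3)# 1/2 unhappy
(4,5)+ 2/2 ok
(5,5)+ 1/1 ok
(6,1)+ 1/2 unhappy
(6,2)+ 1/3 unhappy
(6,3)# 2/3 ok
(6,4)# 2/2 ok
(7,1)# 1/2 unhappy
(7,2)# 2/3 ok
(7,3)# 3/3 ok
(7,4)# 3/3 ok
(7,5)# 1/1 ok
For instance (1,1) has only 1/2 same-type neighbors, below 5/8.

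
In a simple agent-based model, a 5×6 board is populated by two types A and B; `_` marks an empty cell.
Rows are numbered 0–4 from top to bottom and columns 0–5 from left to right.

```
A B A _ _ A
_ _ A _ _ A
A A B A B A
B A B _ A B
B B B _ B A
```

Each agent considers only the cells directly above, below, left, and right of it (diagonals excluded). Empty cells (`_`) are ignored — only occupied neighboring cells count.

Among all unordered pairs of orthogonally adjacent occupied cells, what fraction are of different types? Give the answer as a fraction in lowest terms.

17/27

Scan each occupied cell's neighbors to the right and below so each pair is counted once.
From row 0: 2 unlike of 4 pairs (running 2/4).
From row 1: 1 unlike of 2 pairs (running 3/6).
From row 2: 7 unlike of 10 pairs (running 10/16).
From row 3: 6 unlike of 8 pairs (running 16/24).
From row 4: 1 unlike of 3 pairs (running 17/27).
Total adjacent occupied pairs: 27; unlike-type pairs: 17.
17/27 is already in lowest terms.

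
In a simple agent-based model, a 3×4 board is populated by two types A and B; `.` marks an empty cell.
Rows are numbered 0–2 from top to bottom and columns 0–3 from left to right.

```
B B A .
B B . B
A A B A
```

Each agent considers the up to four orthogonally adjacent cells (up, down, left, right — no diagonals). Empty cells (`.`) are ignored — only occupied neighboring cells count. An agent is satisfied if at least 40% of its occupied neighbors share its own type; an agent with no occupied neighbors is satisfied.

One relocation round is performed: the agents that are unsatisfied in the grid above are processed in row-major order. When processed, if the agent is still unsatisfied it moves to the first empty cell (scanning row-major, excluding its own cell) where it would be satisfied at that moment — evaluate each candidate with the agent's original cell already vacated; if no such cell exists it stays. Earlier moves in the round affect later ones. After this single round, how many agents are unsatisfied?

2

Initially unsatisfied (in order): (0,2), (1,3), (2,1), (2,2), (2,3).
  (0,2): no empty cell satisfies it; stays.
  (1,3) → (1,2).
  (2,1) → (0,3).
  (2,2): now satisfied by earlier moves; stays.
  (2,3) → (1,3).
Resulting grid:
B B A A
B B B A
A . B .
Unsatisfied now: (0,2), (2,0).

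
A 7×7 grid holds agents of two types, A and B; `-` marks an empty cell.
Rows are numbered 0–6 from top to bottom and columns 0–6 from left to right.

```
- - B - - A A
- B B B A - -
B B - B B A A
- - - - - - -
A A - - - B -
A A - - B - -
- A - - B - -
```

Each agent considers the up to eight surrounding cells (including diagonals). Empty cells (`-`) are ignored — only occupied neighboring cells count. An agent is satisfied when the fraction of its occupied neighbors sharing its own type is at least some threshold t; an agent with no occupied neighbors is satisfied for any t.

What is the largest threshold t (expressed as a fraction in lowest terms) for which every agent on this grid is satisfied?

2/5

Row 0: (0,2)B 3/3 · (0,5)A 2/2 · (0,6)A 1/1
Row 1: (1,1)B 4/4 · (1,2)B 5/5 · (1,3)B 4/5 · (1,4)A 2/5
Row 2: (2,0)B 2/2 · (2,1)B 3/3 · (2,3)B 3/4 · (2,4)B 2/4 · (2,5)A 2/3 · (2,6)A 1/1
Row 4: (4,0)A 3/3 · (4,1)A 3/3 · (4,5)B 1/1
Row 5: (5,0)A 4/4 · (5,1)A 4/4 · (5,4)B 2/2
Row 6: (6,1)A 2/2 · (6,4)B 1/1
The smallest same-type fraction is 2/5 at (1,4), which reduces to 2/5. Any threshold above that leaves this agent unsatisfied.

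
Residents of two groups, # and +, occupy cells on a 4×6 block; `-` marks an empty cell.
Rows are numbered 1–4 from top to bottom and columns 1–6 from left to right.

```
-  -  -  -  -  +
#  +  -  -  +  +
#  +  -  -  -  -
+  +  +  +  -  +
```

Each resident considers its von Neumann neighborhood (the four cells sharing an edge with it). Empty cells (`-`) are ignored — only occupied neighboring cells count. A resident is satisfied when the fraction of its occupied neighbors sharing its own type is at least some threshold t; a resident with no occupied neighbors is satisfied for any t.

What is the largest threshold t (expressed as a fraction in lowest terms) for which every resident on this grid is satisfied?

1/3

Row 1: (1,6)+ 1/1
Row 2: (2,1)# 1/2 · (2,2)+ 1/2 · (2,5)+ 1/1 · (2,6)+ 2/2
Row 3: (3,1)# 1/3 · (3,2)+ 2/3
Row 4: (4,1)+ 1/2 · (4,2)+ 3/3 · (4,3)+ 2/2 · (4,4)+ 1/1 · (4,6)+ — no occupied neighbors
The smallest same-type fraction is 1/3 at (3,1), which reduces to 1/3. Any threshold above that leaves this resident unsatisfied.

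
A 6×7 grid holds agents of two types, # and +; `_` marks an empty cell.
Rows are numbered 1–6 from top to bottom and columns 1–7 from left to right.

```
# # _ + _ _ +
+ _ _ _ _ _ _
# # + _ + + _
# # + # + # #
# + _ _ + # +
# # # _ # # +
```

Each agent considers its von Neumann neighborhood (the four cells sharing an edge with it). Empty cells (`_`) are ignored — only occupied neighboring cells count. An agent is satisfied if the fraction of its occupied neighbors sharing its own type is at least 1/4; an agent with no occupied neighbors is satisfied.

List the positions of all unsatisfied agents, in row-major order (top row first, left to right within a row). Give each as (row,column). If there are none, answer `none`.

(2,1), (4,4), (5,2)

(1,1)# 1/2 ok
(1,2)# 1/1 ok
(1,4)+ 0/0 ok
(1,7)+ 0/0 ok
(2,1)+ 0/2 unhappy
(3,1)# 2/3 ok
(3,2)# 2/3 ok
(3,3)+ 1/2 ok
(3,5)+ 2/2 ok
(3,6)+ 1/2 ok
(4,1)# 3/3 ok
(4,2)# 2/4 ok
(4,3)+ 1/3 ok
(4,4)# 0/2 unhappy
(4,5)+ 2/4 ok
(4,6)# 2/4 ok
(4,7)# 1/2 ok
(5,1)# 2/3 ok
(5,2)+ 0/3 unhappy
(5,5)+ 1/3 ok
(5,6)# 2/4 ok
(5,7)+ 1/3 ok
(6,1)# 2/2 ok
(6,2)# 2/3 ok
(6,3)# 1/1 ok
(6,5)# 1/2 ok
(6,6)# 2/3 ok
(6,7)+ 1/2 ok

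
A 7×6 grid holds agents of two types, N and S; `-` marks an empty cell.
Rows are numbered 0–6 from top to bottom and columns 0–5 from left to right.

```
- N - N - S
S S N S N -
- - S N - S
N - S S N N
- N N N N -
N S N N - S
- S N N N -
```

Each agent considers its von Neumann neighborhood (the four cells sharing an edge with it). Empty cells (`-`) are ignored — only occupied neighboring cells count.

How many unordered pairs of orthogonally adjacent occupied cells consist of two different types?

Scan each occupied cell's neighbors to the right and below so each pair is counted once.
From row 0: 2 unlike of 2 pairs (running 2/2).
From row 1: 5 unlike of 6 pairs (running 7/8).
From row 2: 3 unlike of 4 pairs (running 10/12).
From row 3: 3 unlike of 6 pairs (running 13/18).
From row 4: 1 unlike of 6 pairs (running 14/24).
From row 5: 2 unlike of 6 pairs (running 16/30).
From row 6: 1 unlike of 3 pairs (running 17/33).
Total adjacent occupied pairs: 33; unlike-type pairs: 17.

17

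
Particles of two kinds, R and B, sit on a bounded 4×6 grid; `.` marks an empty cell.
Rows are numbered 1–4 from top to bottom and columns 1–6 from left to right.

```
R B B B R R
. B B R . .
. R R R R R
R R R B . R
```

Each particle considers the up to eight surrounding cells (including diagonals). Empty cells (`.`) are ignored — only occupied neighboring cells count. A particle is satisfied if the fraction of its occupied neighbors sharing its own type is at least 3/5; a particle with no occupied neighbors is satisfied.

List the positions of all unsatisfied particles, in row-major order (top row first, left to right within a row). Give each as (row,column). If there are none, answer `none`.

Row 1: (1,1)R 0/2 ✗ · (1,2)B 3/4 ✓ · (1,3)B 4/5 ✓ · (1,4)B 2/4 ✗ · (1,5)R 2/3 ✓ · (1,6)R 1/1 ✓
Row 2: (2,2)B 3/6 ✗ · (2,3)B 4/8 ✗ · (2,4)R 4/7 ✗
Row 3: (3,2)R 4/6 ✓ · (3,3)R 5/8 ✓ · (3,4)R 4/6 ✓ · (3,5)R 4/5 ✓ · (3,6)R 2/2 ✓
Row 4: (4,1)R 2/2 ✓ · (4,2)R 4/4 ✓ · (4,3)R 4/5 ✓ · (4,4)B 0/4 ✗ · (4,6)R 2/2 ✓

(1,1), (1,4), (2,2), (2,3), (2,4), (4,4)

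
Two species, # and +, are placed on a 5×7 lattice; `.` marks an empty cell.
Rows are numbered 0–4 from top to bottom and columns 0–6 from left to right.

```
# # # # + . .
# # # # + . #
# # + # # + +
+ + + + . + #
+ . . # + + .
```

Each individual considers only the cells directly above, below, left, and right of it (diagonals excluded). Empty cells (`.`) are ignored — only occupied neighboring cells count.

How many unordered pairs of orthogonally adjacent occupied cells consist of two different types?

15

Scan each occupied cell's neighbors to the right and below so each pair is counted once.
From row 0: 1 unlike of 9 pairs (running 1/9).
From row 1: 4 unlike of 10 pairs (running 5/19).
From row 2: 7 unlike of 12 pairs (running 12/31).
From row 3: 2 unlike of 7 pairs (running 14/38).
From row 4: 1 unlike of 2 pairs (running 15/40).
Total adjacent occupied pairs: 40; unlike-type pairs: 15.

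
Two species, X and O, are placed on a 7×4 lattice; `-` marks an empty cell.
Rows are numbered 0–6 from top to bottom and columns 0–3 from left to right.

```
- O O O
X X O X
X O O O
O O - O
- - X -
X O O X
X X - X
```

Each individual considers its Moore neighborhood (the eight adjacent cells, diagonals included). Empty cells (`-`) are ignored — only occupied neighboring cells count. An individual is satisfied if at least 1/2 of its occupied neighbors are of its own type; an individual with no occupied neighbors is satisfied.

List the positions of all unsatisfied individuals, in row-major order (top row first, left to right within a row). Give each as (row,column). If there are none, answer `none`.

(1,1), (1,3), (2,0), (4,2), (5,1), (5,2)

Row 0: (0,1)O 2/4 satisfied · (0,2)O 3/5 satisfied · (0,3)O 2/3 satisfied
Row 1: (1,0)X 2/4 satisfied · (1,1)X 2/7 not · (1,2)O 6/8 satisfied · (1,3)X 0/5 not
Row 2: (2,0)X 2/5 not · (2,1)O 4/7 satisfied · (2,2)O 5/7 satisfied · (2,3)O 3/4 satisfied
Row 3: (3,0)O 2/3 satisfied · (3,1)O 3/5 satisfied · (3,3)O 2/3 satisfied
Row 4: (4,2)X 1/5 not
Row 5: (5,0)X 2/3 satisfied · (5,1)O 1/5 not · (5,2)O 1/5 not · (5,3)X 2/3 satisfied
Row 6: (6,0)X 2/3 satisfied · (6,1)X 2/4 satisfied · (6,3)X 1/2 satisfied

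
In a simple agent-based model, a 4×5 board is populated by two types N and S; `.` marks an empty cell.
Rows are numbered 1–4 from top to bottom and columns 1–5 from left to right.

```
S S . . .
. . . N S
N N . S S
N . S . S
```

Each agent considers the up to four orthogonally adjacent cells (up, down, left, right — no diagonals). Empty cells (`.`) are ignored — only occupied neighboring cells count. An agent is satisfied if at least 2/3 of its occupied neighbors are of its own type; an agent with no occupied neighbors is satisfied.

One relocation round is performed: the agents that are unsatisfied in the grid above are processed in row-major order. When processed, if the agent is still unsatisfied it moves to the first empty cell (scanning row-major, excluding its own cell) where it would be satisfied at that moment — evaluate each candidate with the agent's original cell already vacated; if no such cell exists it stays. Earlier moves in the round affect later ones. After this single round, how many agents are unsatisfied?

Initially unsatisfied (in order): (2,4), (2,5), (3,4).
  (2,4) → (1,4).
  (2,5): now satisfied by earlier moves; stays.
  (3,4): now satisfied by earlier moves; stays.
Resulting grid:
S S . N .
. . . . S
N N . S S
N . S . S
All satisfied now.

0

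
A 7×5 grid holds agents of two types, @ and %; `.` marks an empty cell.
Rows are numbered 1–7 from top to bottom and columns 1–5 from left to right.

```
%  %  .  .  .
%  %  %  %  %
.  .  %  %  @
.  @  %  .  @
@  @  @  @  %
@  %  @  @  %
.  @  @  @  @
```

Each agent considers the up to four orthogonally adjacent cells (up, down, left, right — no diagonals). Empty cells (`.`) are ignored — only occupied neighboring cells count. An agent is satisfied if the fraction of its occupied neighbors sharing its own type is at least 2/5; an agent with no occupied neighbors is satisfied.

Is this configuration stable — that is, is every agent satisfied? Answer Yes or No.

Row 1: (1,1)% 2/2 satisfied · (1,2)% 2/2 satisfied
Row 2: (2,1)% 2/2 satisfied · (2,2)% 3/3 satisfied · (2,3)% 3/3 satisfied · (2,4)% 3/3 satisfied · (2,5)% 1/2 satisfied
Row 3: (3,3)% 3/3 satisfied · (3,4)% 2/3 satisfied · (3,5)@ 1/3 not
Row 4: (4,2)@ 1/2 satisfied · (4,3)% 1/3 not · (4,5)@ 1/2 satisfied
Row 5: (5,1)@ 2/2 satisfied · (5,2)@ 3/4 satisfied · (5,3)@ 3/4 satisfied · (5,4)@ 2/3 satisfied · (5,5)% 1/3 not
Row 6: (6,1)@ 1/2 satisfied · (6,2)% 0/4 not · (6,3)@ 3/4 satisfied · (6,4)@ 3/4 satisfied · (6,5)% 1/3 not
Row 7: (7,2)@ 1/2 satisfied · (7,3)@ 3/3 satisfied · (7,4)@ 3/3 satisfied · (7,5)@ 1/2 satisfied
For instance (3,5) has only 1/3 same-type neighbors, below 2/5.

No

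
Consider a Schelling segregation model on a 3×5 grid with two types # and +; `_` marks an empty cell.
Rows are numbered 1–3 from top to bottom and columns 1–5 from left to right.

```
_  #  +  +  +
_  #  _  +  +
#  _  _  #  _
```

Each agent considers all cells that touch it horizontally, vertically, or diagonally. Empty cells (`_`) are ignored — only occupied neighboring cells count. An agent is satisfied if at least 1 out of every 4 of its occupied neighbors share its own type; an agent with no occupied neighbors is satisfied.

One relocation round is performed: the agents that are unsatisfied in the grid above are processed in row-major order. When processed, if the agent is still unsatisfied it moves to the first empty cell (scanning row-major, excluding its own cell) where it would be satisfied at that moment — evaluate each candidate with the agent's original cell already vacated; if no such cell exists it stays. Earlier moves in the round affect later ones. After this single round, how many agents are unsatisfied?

Initially unsatisfied (in order): (3,4).
  (3,4) → (1,1).
Resulting grid:
# # + + +
_ # _ + +
# _ _ _ _
All satisfied now.

0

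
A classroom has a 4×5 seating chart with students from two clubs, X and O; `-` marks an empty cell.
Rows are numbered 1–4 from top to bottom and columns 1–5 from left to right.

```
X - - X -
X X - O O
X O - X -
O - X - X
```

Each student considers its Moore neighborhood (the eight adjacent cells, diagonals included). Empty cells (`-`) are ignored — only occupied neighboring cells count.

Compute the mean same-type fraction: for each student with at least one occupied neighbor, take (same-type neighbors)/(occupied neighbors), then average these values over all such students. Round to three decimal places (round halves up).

0.531

Row 1: (1,1)X 2/2 · (1,4)X 0/2
Row 2: (2,1)X 3/4 · (2,2)X 3/4 · (2,4)O 1/3 · (2,5)O 1/3
Row 3: (3,1)X 2/4 · (3,2)O 1/5 · (3,4)X 2/4
Row 4: (4,1)O 1/2 · (4,3)X 1/2 · (4,5)X 1/1
Sum over 12 students: 2/2 + 0/2 + 3/4 + 3/4 + 1/3 + 1/3 + 2/4 + 1/5 + 2/4 + 1/2 + 1/2 + 1/1 = 191/30; mean = 191/30 ÷ 12 = 191/360 = 0.530555… → 0.531.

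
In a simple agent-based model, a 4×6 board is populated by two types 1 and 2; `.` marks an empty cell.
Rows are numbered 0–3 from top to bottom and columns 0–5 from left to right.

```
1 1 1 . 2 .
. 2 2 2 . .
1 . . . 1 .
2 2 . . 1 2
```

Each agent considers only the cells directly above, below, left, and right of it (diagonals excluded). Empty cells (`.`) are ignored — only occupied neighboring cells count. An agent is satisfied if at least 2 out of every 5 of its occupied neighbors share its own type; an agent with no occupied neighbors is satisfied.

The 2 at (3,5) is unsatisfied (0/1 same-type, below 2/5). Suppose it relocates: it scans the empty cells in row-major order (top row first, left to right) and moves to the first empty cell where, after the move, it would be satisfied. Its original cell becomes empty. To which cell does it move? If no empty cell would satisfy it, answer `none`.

Vacating (3,5). Empty cells in order:
  (0,3): 2/3 same-type → satisfied — stop here.

(0,3)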